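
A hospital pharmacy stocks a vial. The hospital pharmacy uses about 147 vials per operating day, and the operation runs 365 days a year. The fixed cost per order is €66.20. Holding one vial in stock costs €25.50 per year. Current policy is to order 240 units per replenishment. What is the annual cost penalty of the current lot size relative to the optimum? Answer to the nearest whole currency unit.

Extra cost ≈ €4,401 per year

Annual demand D = 147 × 365 = 53,655.
EOQ = √(2DS/H) = √(2 × 53,655 × 66.2 / 25.5) ≈ 527.81.
Cost at Q* = (D/Q*)S + (Q*/2)H = √(2DSH) ≈ €13,459.20.
Cost at Q = 240: (53,655/240)×66.2 + (240/2)×25.5 = €14,799.84 + €3,060.00 = €17,859.84.
Excess = €17,859.84 − €13,459.20 = €4,400.64.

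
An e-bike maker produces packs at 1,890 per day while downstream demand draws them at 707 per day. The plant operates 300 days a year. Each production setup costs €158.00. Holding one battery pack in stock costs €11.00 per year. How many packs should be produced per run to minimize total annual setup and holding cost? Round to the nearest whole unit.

Annual demand D = 707 × 300 = 212,100.
Production build-up factor (1 − d/p) = 1 − 707/1,890 = 0.6259.
Q* = √(2DS / (H(1 − d/p))) = √(2 × 212,100 × 158 / (11 × 0.6259)).
= √(67,023,600 / 6.8852) ≈ 3120.011.

Q* ≈ 3,120 packs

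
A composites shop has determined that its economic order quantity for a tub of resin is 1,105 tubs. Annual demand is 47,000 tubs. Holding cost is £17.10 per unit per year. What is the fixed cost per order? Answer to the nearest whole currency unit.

Invert the EOQ relation Q*² = 2DS/H.
From Q* = √(2DS/H): S = Q*²H / (2D) = 1,105² × 17.1 / (2 × 47,000) = 222.1226.

S ≈ £222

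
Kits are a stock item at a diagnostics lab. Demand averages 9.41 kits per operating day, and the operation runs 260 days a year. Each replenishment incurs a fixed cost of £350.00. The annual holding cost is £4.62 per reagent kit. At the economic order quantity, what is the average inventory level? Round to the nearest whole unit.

Annual demand D = 9.41 × 260 = 2,446.6.
Q* = √(2DS/H) = √(2 × 2,446.6 × 350 / 4.62) ≈ 608.85.
Average inventory = Q*/2 ≈ 608.85 / 2 = 304.424.

Average inventory ≈ 304 kits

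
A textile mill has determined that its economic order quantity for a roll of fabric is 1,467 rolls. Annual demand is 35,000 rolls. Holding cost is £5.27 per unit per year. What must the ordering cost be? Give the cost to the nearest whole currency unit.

The basic EOQ model gives Q* = √(2DS/H); rearrange for the unknown.
From Q* = √(2DS/H): S = Q*²H / (2D) = 1,467² × 5.27 / (2 × 35,000) = 162.0216.

S ≈ £162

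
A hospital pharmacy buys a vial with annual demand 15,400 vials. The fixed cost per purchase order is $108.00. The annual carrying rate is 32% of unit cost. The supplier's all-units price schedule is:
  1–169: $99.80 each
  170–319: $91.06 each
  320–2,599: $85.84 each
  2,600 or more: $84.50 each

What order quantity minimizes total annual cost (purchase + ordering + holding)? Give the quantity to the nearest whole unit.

Holding cost per unit per year at price C is H = 0.32·C.
Candidates are each tier's EOQ (if it falls in that tier) and each price-break quantity.
Tier 1 ($99.80): EOQ = 322.7 exceeds tier's upper bound 169, so this tier is dominated.
Tier 2 ($91.06): EOQ = 337.9 exceeds tier's upper bound 319, so this tier is dominated.
EOQ at $85.84 = 348.0 (feasible in tier 3): TC = 15,400×$85.84 + (15,400/348.0)×108 + (348.0/2)×0.32×$85.84 = $1,331,494.88.
EOQ at $84.50 = 350.7 < 2600, so use break Q=2600: TC = 15,400×$84.50 + (15,400/2600.0)×108 + (2600.0/2)×0.32×$84.50 = $1,337,091.69.
Lowest total cost is $1,331,494.88 at Q = 348.0.

Q* ≈ 348 vials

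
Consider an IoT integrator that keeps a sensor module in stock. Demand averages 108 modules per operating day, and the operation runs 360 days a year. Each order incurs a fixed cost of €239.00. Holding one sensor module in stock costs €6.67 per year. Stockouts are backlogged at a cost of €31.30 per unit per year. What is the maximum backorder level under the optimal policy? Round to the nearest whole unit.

Annual demand D = 108 × 360 = 38,880.
With planned backorders, Q* = √(2DS/H) · √((H+B)/B).
√(2DS/H) = √(2 × 38,880 × 239 / 6.67) = 1669.222.
√((H+B)/B) = √((6.67+31.3)/31.3) = 1.1014.
Q* ≈ 1838.494.
S* = Q* · H/(H+B) = 1838.494 × 6.67/37.97 ≈ 322.959.

S* ≈ 323 modules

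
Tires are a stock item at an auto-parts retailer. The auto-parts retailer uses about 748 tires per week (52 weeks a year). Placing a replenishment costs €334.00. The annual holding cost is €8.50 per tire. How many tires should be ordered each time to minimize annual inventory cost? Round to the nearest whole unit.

Q* ≈ 1,748 tires

Annual demand D = 748 × 52 = 38,896.
EOQ = √(2DS / H) = √(2 × 38,896 × 334 / 8.5).
= √(25,982,528 / 8.5) = √3,056,768 ≈ 1748.362.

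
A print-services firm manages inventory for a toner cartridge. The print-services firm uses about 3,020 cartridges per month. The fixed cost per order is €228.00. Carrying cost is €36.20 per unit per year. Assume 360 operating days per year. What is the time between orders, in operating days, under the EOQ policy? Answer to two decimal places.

Annual demand D = 3,020 × 12 = 36,240.
The optimal lot size = √(2DS/H) = √(2 × 36,240 × 228 / 36.2) ≈ 675.65.
Cycle time = Q*/D × 360 = 675.65 / 36,240 × 360 ≈ 6.712 days.

T ≈ 6.71 days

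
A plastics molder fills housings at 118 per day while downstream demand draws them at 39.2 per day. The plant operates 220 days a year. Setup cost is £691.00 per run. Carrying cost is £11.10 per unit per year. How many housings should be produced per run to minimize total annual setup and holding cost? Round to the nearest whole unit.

Annual demand D = 39.2 × 220 = 8,624.
Production build-up factor (1 − d/p) = 1 − 39.2/118 = 0.6678.
Q* = √(2DS / (H(1 − d/p))) = √(2 × 8,624 × 691 / (11.1 × 0.6678)).
= √(11,918,368 / 7.4125) ≈ 1268.016.

Q* ≈ 1,268 housings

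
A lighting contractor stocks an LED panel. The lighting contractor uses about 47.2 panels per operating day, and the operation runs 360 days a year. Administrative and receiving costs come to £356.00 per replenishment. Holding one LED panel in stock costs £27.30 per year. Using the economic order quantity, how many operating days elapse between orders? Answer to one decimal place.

T ≈ 14.1 days

Annual demand D = 47.2 × 360 = 16,992.
Q* = √(2DS/H) = √(2 × 16,992 × 356 / 27.3) ≈ 665.70.
Cycle time = Q*/D × 360 = 665.70 / 16,992 × 360 ≈ 14.104 days.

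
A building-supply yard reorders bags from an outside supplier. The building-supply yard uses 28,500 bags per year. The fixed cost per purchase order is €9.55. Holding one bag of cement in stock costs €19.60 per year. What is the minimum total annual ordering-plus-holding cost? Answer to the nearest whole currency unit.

The optimal lot size = √(2DS/H) = √(2 × 28,500 × 9.55 / 19.6) ≈ 166.65.
At the optimum the two cost components are equal, so total cost = 2·(Q*/2)H = Q*·H.
Minimum total = √(2DSH) = √(2 × 28,500 × 9.55 × 19.6) ≈ 3266.383.

TC* ≈ €3,266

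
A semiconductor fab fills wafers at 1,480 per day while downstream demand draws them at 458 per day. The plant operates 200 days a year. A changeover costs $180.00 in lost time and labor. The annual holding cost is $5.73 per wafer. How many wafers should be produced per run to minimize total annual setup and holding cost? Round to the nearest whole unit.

Q* ≈ 2,887 wafers

Annual demand D = 458 × 200 = 91,600.
Production build-up factor (1 − d/p) = 1 − 458/1,480 = 0.6905.
Q* = √(2DS / (H(1 − d/p))) = √(2 × 91,600 × 180 / (5.73 × 0.6905)).
= √(32,976,000 / 3.9568) ≈ 2886.869.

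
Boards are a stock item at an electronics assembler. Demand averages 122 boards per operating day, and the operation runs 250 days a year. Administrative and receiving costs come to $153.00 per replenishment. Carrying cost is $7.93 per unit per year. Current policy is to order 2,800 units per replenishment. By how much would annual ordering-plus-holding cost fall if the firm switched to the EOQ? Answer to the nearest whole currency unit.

Extra cost ≈ $4,166 per year

Annual demand D = 122 × 250 = 30,500.
EOQ = √(2DS/H) = √(2 × 30,500 × 153 / 7.93) ≈ 1084.86.
Cost at Q* = (D/Q*)S + (Q*/2)H = √(2DSH) ≈ $8,602.95.
Cost at Q = 2,800: (30,500/2,800)×153 + (2,800/2)×7.93 = $1,666.61 + $11,102.00 = $12,768.61.
Excess = $12,768.61 − $8,602.95 = $4,165.66.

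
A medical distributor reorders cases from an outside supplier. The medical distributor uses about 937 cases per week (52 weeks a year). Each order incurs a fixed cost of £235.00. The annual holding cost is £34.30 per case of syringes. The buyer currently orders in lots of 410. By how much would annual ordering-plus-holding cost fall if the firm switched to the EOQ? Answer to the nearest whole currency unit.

Annual demand D = 937 × 52 = 48,724.
EOQ = √(2DS/H) = √(2 × 48,724 × 235 / 34.3) ≈ 817.10.
Cost at Q* = (D/Q*)S + (Q*/2)H = √(2DSH) ≈ £28,026.41.
Cost at Q = 410: (48,724/410)×235 + (410/2)×34.3 = £27,927.17 + £7,031.50 = £34,958.67.
Excess = £34,958.67 − £28,026.41 = £6,932.26.

Extra cost ≈ £6,932 per year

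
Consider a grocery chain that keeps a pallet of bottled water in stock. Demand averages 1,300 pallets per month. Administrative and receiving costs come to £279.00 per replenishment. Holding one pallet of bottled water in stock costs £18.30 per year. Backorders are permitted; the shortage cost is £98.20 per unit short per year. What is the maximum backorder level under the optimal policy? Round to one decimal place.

S* ≈ 118.0 pallets

Annual demand D = 1,300 × 12 = 15,600.
With planned backorders, Q* = √(2DS/H) · √((H+B)/B).
√(2DS/H) = √(2 × 15,600 × 279 / 18.3) = 689.690.
√((H+B)/B) = √((18.3+98.2)/98.2) = 1.0892.
Q* ≈ 751.210.
S* = Q* · H/(H+B) = 751.210 × 18.3/116.5 ≈ 118.001.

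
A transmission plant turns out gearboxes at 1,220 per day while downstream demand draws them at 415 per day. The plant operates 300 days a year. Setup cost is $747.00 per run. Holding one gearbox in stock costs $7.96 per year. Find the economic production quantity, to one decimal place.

Annual demand D = 415 × 300 = 124,500.
Production build-up factor (1 − d/p) = 1 − 415/1,220 = 0.6598.
Q* = √(2DS / (H(1 − d/p))) = √(2 × 124,500 × 747 / (7.96 × 0.6598)).
= √(186,003,000 / 5.2523) ≈ 5950.938.

Q* ≈ 5,950.9 gearboxes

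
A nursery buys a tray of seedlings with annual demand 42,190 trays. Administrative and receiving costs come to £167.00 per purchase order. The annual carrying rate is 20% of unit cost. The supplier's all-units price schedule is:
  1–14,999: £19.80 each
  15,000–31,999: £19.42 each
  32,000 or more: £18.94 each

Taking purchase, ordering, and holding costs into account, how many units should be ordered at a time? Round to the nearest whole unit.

Q* ≈ 1,886 trays

Holding cost per unit per year at price C is H = 0.20·C.
Evaluate total cost at each tier's feasible EOQ or, if the EOQ is below the tier, at the tier's minimum quantity.
EOQ at £19.80 = 1886.4 (feasible in tier 1): TC = 42,190×£19.80 + (42,190/1886.4)×167 + (1886.4/2)×0.20×£19.80 = £842,832.09.
EOQ at £19.42 = 1904.8 < 15000, so use break Q=15000: TC = 42,190×£19.42 + (42,190/15000.0)×167 + (15000.0/2)×0.20×£19.42 = £848,929.52.
EOQ at £18.94 = 1928.7 < 32000, so use break Q=32000: TC = 42,190×£18.94 + (42,190/32000.0)×167 + (32000.0/2)×0.20×£18.94 = £859,906.78.
Lowest total cost is £842,832.09 at Q = 1886.4.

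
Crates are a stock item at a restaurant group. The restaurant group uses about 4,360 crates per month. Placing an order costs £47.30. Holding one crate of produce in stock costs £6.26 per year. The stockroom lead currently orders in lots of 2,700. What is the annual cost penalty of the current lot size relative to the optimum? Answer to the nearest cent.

Annual demand D = 4,360 × 12 = 52,320.
EOQ = √(2DS/H) = √(2 × 52,320 × 47.3 / 6.26) ≈ 889.19.
Cost at Q* = (D/Q*)S + (Q*/2)H = √(2DSH) ≈ £5,566.30.
Cost at Q = 2,700: (52,320/2,700)×47.3 + (2,700/2)×6.26 = £916.57 + £8,451.00 = £9,367.57.
Excess = £9,367.57 − £5,566.30 = £3,801.27.

Extra cost ≈ £3,801.27 per year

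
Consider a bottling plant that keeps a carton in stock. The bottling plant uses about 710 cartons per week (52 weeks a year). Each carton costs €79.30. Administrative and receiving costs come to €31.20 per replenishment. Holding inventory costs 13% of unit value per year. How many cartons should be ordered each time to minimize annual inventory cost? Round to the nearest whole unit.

Annual demand D = 710 × 52 = 36,920.
Holding cost H = 0.13 × €79.30 = €10.3090 per unit per year.
EOQ = √(2DS / H) = √(2 × 36,920 × 31.2 / 10.309).
= √(2,303,808 / 10.309) = √223,475.4098 ≈ 472.732.

Q* ≈ 473 cartons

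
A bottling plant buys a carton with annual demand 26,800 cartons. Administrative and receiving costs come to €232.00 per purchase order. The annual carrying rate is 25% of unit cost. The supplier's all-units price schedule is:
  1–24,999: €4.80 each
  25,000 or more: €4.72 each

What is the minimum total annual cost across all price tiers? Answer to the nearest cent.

TC* ≈ €132,502.93

Holding cost per unit per year at price C is H = 0.25·C.
Candidates are each tier's EOQ (if it falls in that tier) and each price-break quantity.
EOQ at €4.80 = 3219.1 (feasible in tier 1): TC = 26,800×€4.80 + (26,800/3219.1)×232 + (3219.1/2)×0.25×€4.80 = €132,502.93.
EOQ at €4.72 = 3246.3 < 25000, so use break Q=25000: TC = 26,800×€4.72 + (26,800/25000.0)×232 + (25000.0/2)×0.25×€4.72 = €141,494.70.
Lowest total cost among the candidates is at Q = 3219.1.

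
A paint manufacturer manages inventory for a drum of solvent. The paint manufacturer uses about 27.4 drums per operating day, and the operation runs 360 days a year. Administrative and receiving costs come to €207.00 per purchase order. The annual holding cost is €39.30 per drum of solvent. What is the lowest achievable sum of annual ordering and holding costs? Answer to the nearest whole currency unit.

Annual demand D = 27.4 × 360 = 9,864.
Q* = √(2DS/H) = √(2 × 9,864 × 207 / 39.3) ≈ 322.35.
At the optimum the two cost components are equal, so total cost = 2·(Q*/2)H = Q*·H.
Minimum total = √(2DSH) = √(2 × 9,864 × 207 × 39.3) ≈ 12668.435.

TC* ≈ €12,668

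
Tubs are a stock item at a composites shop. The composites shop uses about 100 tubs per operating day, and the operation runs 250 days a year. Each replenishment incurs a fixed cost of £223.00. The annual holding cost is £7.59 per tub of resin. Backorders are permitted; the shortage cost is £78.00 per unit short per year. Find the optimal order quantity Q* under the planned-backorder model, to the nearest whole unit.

Q* ≈ 1,270 tubs

Annual demand D = 100 × 250 = 25,000.
With planned backorders, Q* = √(2DS/H) · √((H+B)/B).
√(2DS/H) = √(2 × 25,000 × 223 / 7.59) = 1212.039.
√((H+B)/B) = √((7.59+78)/78) = 1.0475.
Q* ≈ 1269.640.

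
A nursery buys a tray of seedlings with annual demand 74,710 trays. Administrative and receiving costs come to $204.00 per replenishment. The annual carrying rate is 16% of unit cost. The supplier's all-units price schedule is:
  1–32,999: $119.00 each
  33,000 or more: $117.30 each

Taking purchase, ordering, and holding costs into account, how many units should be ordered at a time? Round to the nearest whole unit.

Holding cost per unit per year at price C is H = 0.16·C.
For each price level, check whether its EOQ is feasible; otherwise the best quantity at that price is the breakpoint.
EOQ at $119.00 = 1265.3 (feasible in tier 1): TC = 74,710×$119.00 + (74,710/1265.3)×204 + (1265.3/2)×0.16×$119.00 = $8,914,580.89.
EOQ at $117.30 = 1274.4 < 33000, so use break Q=33000: TC = 74,710×$117.30 + (74,710/33000.0)×204 + (33000.0/2)×0.16×$117.30 = $9,073,616.84.
Lowest total cost is $8,914,580.89 at Q = 1265.3.

Q* ≈ 1,265 trays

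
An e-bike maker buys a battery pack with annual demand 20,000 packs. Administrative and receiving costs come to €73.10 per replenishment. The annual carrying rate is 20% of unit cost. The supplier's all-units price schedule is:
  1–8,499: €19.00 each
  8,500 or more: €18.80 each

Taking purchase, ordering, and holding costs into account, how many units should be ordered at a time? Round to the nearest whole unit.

Holding cost per unit per year at price C is H = 0.20·C.
Evaluate total cost at each tier's feasible EOQ or, if the EOQ is below the tier, at the tier's minimum quantity.
EOQ at €19.00 = 877.2 (feasible in tier 1): TC = 20,000×€19.00 + (20,000/877.2)×73.1 + (877.2/2)×0.20×€19.00 = €383,333.35.
EOQ at €18.80 = 881.9 < 8500, so use break Q=8500: TC = 20,000×€18.80 + (20,000/8500.0)×73.1 + (8500.0/2)×0.20×€18.80 = €392,152.00.
Lowest total cost is €383,333.35 at Q = 877.2.

Q* ≈ 877 packs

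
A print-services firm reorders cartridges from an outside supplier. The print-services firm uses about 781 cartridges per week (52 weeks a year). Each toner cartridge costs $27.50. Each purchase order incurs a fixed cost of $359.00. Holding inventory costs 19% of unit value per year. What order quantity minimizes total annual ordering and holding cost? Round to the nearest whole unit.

Q* ≈ 2,362 cartridges

Annual demand D = 781 × 52 = 40,612.
Holding cost H = 0.19 × $27.50 = $5.2250 per unit per year.
EOQ = √(2DS / H) = √(2 × 40,612 × 359 / 5.225).
= √(29,159,416 / 5.225) = √5,580,749.4737 ≈ 2362.361.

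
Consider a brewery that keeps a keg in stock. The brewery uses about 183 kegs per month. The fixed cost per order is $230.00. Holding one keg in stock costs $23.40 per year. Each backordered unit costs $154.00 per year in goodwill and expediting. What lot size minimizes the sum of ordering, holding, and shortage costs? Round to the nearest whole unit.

Annual demand D = 183 × 12 = 2,196.
With planned backorders, Q* = √(2DS/H) · √((H+B)/B).
√(2DS/H) = √(2 × 2,196 × 230 / 23.4) = 207.772.
√((H+B)/B) = √((23.4+154)/154) = 1.0733.
Q* ≈ 222.999.

Q* ≈ 223 kegs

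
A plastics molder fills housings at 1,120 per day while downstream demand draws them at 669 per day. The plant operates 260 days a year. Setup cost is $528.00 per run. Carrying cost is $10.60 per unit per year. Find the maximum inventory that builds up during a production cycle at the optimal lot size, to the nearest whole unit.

Annual demand D = 669 × 260 = 173,940.
Production build-up factor (1 − d/p) = 1 − 669/1,120 = 0.4027.
Q* = √(2DS / (H(1 − d/p))) = √(2 × 173,940 × 528 / (10.6 × 0.4027)).
= √(183,680,640 / 4.2684) ≈ 6559.934.
Maximum inventory = Q*(1 − d/p) = 6559.934 × 0.4027 ≈ 2641.545.

I_max ≈ 2,642 housings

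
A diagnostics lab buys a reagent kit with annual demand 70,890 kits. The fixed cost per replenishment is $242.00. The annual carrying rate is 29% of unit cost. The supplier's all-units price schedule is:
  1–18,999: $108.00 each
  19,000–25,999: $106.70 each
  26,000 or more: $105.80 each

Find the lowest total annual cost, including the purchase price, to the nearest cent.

TC* ≈ $7,688,901.29

Holding cost per unit per year at price C is H = 0.29·C.
Evaluate total cost at each tier's feasible EOQ or, if the EOQ is below the tier, at the tier's minimum quantity.
EOQ at $108.00 = 1046.7 (feasible in tier 1): TC = 70,890×$108.00 + (70,890/1046.7)×242 + (1046.7/2)×0.29×$108.00 = $7,688,901.29.
EOQ at $106.70 = 1053.0 < 19000, so use break Q=19000: TC = 70,890×$106.70 + (70,890/19000.0)×242 + (19000.0/2)×0.29×$106.70 = $7,858,824.41.
EOQ at $105.80 = 1057.5 < 26000, so use break Q=26000: TC = 70,890×$105.80 + (70,890/26000.0)×242 + (26000.0/2)×0.29×$105.80 = $7,899,687.82.
Lowest total cost among the candidates is at Q = 1046.7.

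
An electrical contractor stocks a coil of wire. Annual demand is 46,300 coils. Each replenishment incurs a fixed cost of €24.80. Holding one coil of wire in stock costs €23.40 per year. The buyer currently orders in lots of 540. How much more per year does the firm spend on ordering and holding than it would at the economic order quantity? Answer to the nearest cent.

Extra cost ≈ €1,113.77 per year

EOQ = √(2DS/H) = √(2 × 46,300 × 24.8 / 23.4) ≈ 313.27.
Cost at Q* = (D/Q*)S + (Q*/2)H = √(2DSH) ≈ €7,330.60.
Cost at Q = 540: (46,300/540)×24.8 + (540/2)×23.4 = €2,126.37 + €6,318.00 = €8,444.37.
Excess = €8,444.37 − €7,330.60 = €1,113.77.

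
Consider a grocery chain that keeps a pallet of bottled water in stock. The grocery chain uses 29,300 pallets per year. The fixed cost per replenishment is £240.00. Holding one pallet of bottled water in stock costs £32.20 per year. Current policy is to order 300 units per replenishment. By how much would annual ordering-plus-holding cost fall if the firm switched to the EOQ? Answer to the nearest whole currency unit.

EOQ = √(2DS/H) = √(2 × 29,300 × 240 / 32.2) ≈ 660.89.
Cost at Q* = (D/Q*)S + (Q*/2)H = √(2DSH) ≈ £21,280.53.
Cost at Q = 300: (29,300/300)×240 + (300/2)×32.2 = £23,440.00 + £4,830.00 = £28,270.00.
Excess = £28,270.00 − £21,280.53 = £6,989.47.

Extra cost ≈ £6,989 per year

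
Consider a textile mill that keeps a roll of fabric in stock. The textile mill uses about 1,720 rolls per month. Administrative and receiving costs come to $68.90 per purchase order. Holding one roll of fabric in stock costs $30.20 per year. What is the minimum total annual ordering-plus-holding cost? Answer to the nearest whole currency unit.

TC* ≈ $9,268

Annual demand D = 1,720 × 12 = 20,640.
The optimal lot size = √(2DS/H) = √(2 × 20,640 × 68.9 / 30.2) ≈ 306.89.
At Q*, ordering cost (D/Q*)S equals holding cost (Q*/2)H, each = √(DSH/2).
Minimum total = √(2DSH) = √(2 × 20,640 × 68.9 × 30.2) ≈ 9267.934.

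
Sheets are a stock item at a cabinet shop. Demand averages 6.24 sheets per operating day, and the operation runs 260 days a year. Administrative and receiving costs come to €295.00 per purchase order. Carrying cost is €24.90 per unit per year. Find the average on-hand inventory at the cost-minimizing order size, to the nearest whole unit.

Annual demand D = 6.24 × 260 = 1,622.4.
Q* = √(2DS/H) = √(2 × 1,622.4 × 295 / 24.9) ≈ 196.07.
Average inventory = Q*/2 ≈ 196.07 / 2 = 98.034.

Average inventory ≈ 98 sheets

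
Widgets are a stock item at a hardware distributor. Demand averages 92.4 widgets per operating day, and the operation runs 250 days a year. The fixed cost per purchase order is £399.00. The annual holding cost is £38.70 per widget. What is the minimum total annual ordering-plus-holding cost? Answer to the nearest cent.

TC* ≈ £26,709.33

Annual demand D = 92.4 × 250 = 23,100.
Q* = √(2DS/H) = √(2 × 23,100 × 399 / 38.7) ≈ 690.16.
At Q*, ordering cost (D/Q*)S equals holding cost (Q*/2)H, each = √(DSH/2).
Minimum total = √(2DSH) = √(2 × 23,100 × 399 × 38.7) ≈ 26709.325.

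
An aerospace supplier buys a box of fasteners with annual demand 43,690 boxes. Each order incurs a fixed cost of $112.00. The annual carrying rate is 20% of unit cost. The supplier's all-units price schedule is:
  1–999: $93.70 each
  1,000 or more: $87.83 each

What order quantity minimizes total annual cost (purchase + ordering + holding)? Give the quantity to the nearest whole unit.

Holding cost per unit per year at price C is H = 0.20·C.
For each price level, check whether its EOQ is feasible; otherwise the best quantity at that price is the breakpoint.
EOQ at $93.70 = 722.7 (feasible in tier 1): TC = 43,690×$93.70 + (43,690/722.7)×112 + (722.7/2)×0.20×$93.70 = $4,107,295.53.
EOQ at $87.83 = 746.4 < 1000, so use break Q=1000: TC = 43,690×$87.83 + (43,690/1000.0)×112 + (1000.0/2)×0.20×$87.83 = $3,850,968.98.
Lowest total cost is $3,850,968.98 at Q = 1000.0.

Q* ≈ 1,000 boxes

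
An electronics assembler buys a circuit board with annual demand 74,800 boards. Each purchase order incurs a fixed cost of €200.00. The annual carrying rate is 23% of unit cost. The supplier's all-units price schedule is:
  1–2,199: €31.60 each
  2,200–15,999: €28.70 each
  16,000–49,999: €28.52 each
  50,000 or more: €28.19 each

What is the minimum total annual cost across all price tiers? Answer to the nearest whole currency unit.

Holding cost per unit per year at price C is H = 0.23·C.
Evaluate total cost at each tier's feasible EOQ or, if the EOQ is below the tier, at the tier's minimum quantity.
EOQ at €31.60 = 2029.0 (feasible in tier 1): TC = 74,800×€31.60 + (74,800/2029.0)×200 + (2029.0/2)×0.23×€31.60 = €2,378,426.48.
EOQ at €28.70 = 2129.0 < 2200, so use break Q=2200: TC = 74,800×€28.70 + (74,800/2200.0)×200 + (2200.0/2)×0.23×€28.70 = €2,160,821.10.
EOQ at €28.52 = 2135.7 < 16000, so use break Q=16000: TC = 74,800×€28.52 + (74,800/16000.0)×200 + (16000.0/2)×0.23×€28.52 = €2,186,707.80.
EOQ at €28.19 = 2148.2 < 50000, so use break Q=50000: TC = 74,800×€28.19 + (74,800/50000.0)×200 + (50000.0/2)×0.23×€28.19 = €2,271,003.70.
Lowest total cost among the candidates is at Q = 2200.0.

TC* ≈ €2,160,821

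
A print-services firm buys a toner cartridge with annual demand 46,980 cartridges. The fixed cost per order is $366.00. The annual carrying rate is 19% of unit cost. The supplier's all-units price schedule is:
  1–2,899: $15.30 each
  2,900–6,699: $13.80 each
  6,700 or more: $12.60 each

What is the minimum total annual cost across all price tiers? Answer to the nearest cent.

Holding cost per unit per year at price C is H = 0.19·C.
Candidates are each tier's EOQ (if it falls in that tier) and each price-break quantity.
Tier 1 ($15.30): EOQ = 3439.5 exceeds tier's upper bound 2899, so this tier is dominated.
EOQ at $13.80 = 3621.6 (feasible in tier 2): TC = 46,980×$13.80 + (46,980/3621.6)×366 + (3621.6/2)×0.19×$13.80 = $657,819.73.
EOQ at $12.60 = 3790.1 < 6700, so use break Q=6700: TC = 46,980×$12.60 + (46,980/6700.0)×366 + (6700.0/2)×0.19×$12.60 = $602,534.27.
Lowest total cost among the candidates is at Q = 6700.0.

TC* ≈ $602,534.27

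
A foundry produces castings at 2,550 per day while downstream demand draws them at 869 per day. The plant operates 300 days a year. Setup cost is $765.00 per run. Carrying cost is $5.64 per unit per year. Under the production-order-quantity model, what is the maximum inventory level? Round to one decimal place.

Annual demand D = 869 × 300 = 260,700.
Production build-up factor (1 − d/p) = 1 − 869/2,550 = 0.6592.
Q* = √(2DS / (H(1 − d/p))) = √(2 × 260,700 × 765 / (5.64 × 0.6592)).
= √(398,871,000 / 3.718) ≈ 10357.690.
Maximum inventory = Q*(1 − d/p) = 10357.690 × 0.6592 ≈ 6827.952.

I_max ≈ 6,828.0 castings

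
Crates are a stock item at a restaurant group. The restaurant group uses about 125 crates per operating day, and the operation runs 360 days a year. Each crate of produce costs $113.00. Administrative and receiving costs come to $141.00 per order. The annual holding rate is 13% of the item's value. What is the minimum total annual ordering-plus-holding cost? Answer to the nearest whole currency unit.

TC* ≈ $13,653

Annual demand D = 125 × 360 = 45,000.
Holding cost H = 0.13 × $113.00 = $14.6900 per unit per year.
The optimal lot size = √(2DS/H) = √(2 × 45,000 × 141 / 14.69) ≈ 929.44.
At Q*, ordering cost (D/Q*)S equals holding cost (Q*/2)H, each = √(DSH/2).
Minimum total = √(2DSH) = √(2 × 45,000 × 141 × 14.69) ≈ 13653.428.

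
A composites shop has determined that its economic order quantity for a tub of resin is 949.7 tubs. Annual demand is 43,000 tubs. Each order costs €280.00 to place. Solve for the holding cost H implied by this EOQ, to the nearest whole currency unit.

The basic EOQ model gives Q* = √(2DS/H); rearrange for the unknown.
From Q* = √(2DS/H): H = 2DS / Q*² = 2 × 43,000 × 280 / 949.7² = 26.6983.

H ≈ €27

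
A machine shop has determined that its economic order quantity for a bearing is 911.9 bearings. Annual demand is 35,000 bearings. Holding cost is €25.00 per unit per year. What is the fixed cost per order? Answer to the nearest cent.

S ≈ €296.99

Invert the EOQ relation Q*² = 2DS/H.
From Q* = √(2DS/H): S = Q*²H / (2D) = 911.9² × 25 / (2 × 35,000) = 296.9863.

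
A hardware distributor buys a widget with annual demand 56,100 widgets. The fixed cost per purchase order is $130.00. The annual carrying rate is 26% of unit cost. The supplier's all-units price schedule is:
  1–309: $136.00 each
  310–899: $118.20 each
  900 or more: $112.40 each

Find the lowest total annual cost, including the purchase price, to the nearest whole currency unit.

TC* ≈ $6,326,894

Holding cost per unit per year at price C is H = 0.26·C.
Evaluate total cost at each tier's feasible EOQ or, if the EOQ is below the tier, at the tier's minimum quantity.
Tier 1 ($136.00): EOQ = 642.3 exceeds tier's upper bound 309, so this tier is dominated.
EOQ at $118.20 = 688.9 (feasible in tier 2): TC = 56,100×$118.20 + (56,100/688.9)×130 + (688.9/2)×0.26×$118.20 = $6,652,192.08.
EOQ at $112.40 = 706.5 < 900, so use break Q=900: TC = 56,100×$112.40 + (56,100/900.0)×130 + (900.0/2)×0.26×$112.40 = $6,326,894.13.
Lowest total cost among the candidates is at Q = 900.0.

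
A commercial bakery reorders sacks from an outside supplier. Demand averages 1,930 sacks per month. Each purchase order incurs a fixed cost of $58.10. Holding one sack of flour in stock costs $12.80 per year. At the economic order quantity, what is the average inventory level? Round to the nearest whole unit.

Annual demand D = 1,930 × 12 = 23,160.
EOQ = √(2DS/H) = √(2 × 23,160 × 58.1 / 12.8) ≈ 458.53.
Average inventory = Q*/2 ≈ 458.53 / 2 = 229.265.

Average inventory ≈ 229 sacks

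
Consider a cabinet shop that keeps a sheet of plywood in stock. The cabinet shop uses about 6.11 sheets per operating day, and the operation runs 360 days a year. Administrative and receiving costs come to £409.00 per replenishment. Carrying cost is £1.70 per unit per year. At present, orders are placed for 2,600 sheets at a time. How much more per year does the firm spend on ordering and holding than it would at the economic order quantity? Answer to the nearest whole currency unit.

Extra cost ≈ £807 per year

Annual demand D = 6.11 × 360 = 2,199.6.
EOQ = √(2DS/H) = √(2 × 2,199.6 × 409 / 1.7) ≈ 1028.78.
Cost at Q* = (D/Q*)S + (Q*/2)H = √(2DSH) ≈ £1,748.93.
Cost at Q = 2,600: (2,199.6/2,600)×409 + (2,600/2)×1.7 = £346.01 + £2,210.00 = £2,556.01.
Excess = £2,556.01 − £1,748.93 = £807.08.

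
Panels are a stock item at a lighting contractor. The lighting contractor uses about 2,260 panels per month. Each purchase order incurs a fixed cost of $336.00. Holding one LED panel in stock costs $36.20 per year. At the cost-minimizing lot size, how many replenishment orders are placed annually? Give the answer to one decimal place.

Annual demand D = 2,260 × 12 = 27,120.
Q* = √(2DS/H) = √(2 × 27,120 × 336 / 36.2) ≈ 709.54.
Orders per year = D / Q* = 27,120 / 709.54 ≈ 38.222.

N ≈ 38.2 orders per year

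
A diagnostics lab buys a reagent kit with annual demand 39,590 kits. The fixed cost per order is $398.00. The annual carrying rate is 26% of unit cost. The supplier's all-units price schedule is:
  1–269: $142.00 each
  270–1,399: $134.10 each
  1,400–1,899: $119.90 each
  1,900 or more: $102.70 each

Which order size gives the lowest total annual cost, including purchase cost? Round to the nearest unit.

Q* ≈ 1,900 kits

Holding cost per unit per year at price C is H = 0.26·C.
Evaluate total cost at each tier's feasible EOQ or, if the EOQ is below the tier, at the tier's minimum quantity.
Tier 1 ($142.00): EOQ = 923.9 exceeds tier's upper bound 269, so this tier is dominated.
EOQ at $134.10 = 950.7 (feasible in tier 2): TC = 39,590×$134.10 + (39,590/950.7)×398 + (950.7/2)×0.26×$134.10 = $5,342,166.47.
EOQ at $119.90 = 1005.4 < 1400, so use break Q=1400: TC = 39,590×$119.90 + (39,590/1400.0)×398 + (1400.0/2)×0.26×$119.90 = $4,779,917.67.
EOQ at $102.70 = 1086.4 < 1900, so use break Q=1900: TC = 39,590×$102.70 + (39,590/1900.0)×398 + (1900.0/2)×0.26×$102.70 = $4,099,552.96.
Lowest total cost is $4,099,552.96 at Q = 1900.0.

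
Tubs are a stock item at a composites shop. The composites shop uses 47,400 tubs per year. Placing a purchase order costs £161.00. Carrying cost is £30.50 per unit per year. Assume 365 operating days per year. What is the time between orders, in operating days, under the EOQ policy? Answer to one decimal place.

T ≈ 5.4 days

The optimal lot size = √(2DS/H) = √(2 × 47,400 × 161 / 30.5) ≈ 707.40.
Cycle time = Q*/D × 365 = 707.40 / 47,400 × 365 ≈ 5.447 days.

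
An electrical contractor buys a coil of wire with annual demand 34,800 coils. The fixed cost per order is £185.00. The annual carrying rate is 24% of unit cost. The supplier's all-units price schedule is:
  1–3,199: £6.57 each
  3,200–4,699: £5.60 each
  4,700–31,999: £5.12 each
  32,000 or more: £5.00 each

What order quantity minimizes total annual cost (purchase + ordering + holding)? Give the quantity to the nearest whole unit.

Q* ≈ 4,700 coils

Holding cost per unit per year at price C is H = 0.24·C.
Candidates are each tier's EOQ (if it falls in that tier) and each price-break quantity.
EOQ at £6.57 = 2857.6 (feasible in tier 1): TC = 34,800×£6.57 + (34,800/2857.6)×185 + (2857.6/2)×0.24×£6.57 = £233,141.87.
EOQ at £5.60 = 3095.2 < 3200, so use break Q=3200: TC = 34,800×£5.60 + (34,800/3200.0)×185 + (3200.0/2)×0.24×£5.60 = £199,042.27.
EOQ at £5.12 = 3237.1 < 4700, so use break Q=4700: TC = 34,800×£5.12 + (34,800/4700.0)×185 + (4700.0/2)×0.24×£5.12 = £182,433.47.
EOQ at £5.00 = 3275.7 < 32000, so use break Q=32000: TC = 34,800×£5.00 + (34,800/32000.0)×185 + (32000.0/2)×0.24×£5.00 = £193,401.19.
Lowest total cost is £182,433.47 at Q = 4700.0.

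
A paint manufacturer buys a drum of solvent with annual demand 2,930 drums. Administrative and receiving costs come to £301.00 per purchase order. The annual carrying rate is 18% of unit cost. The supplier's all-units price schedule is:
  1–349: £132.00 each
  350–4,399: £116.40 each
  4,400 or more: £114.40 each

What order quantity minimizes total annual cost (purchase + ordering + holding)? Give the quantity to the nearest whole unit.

Holding cost per unit per year at price C is H = 0.18·C.
Evaluate total cost at each tier's feasible EOQ or, if the EOQ is below the tier, at the tier's minimum quantity.
EOQ at £132.00 = 272.5 (feasible in tier 1): TC = 2,930×£132.00 + (2,930/272.5)×301 + (272.5/2)×0.18×£132.00 = £393,233.74.
EOQ at £116.40 = 290.1 < 350, so use break Q=350: TC = 2,930×£116.40 + (2,930/350.0)×301 + (350.0/2)×0.18×£116.40 = £347,238.40.
EOQ at £114.40 = 292.7 < 4400, so use break Q=4400: TC = 2,930×£114.40 + (2,930/4400.0)×301 + (4400.0/2)×0.18×£114.40 = £380,694.84.
Lowest total cost is £347,238.40 at Q = 350.0.

Q* ≈ 350 drums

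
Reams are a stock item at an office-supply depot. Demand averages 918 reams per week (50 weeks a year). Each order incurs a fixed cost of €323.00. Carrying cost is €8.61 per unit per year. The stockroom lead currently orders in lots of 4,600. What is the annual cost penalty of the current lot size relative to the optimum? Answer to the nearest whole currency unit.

Annual demand D = 918 × 50 = 45,900.
EOQ = √(2DS/H) = √(2 × 45,900 × 323 / 8.61) ≈ 1855.76.
Cost at Q* = (D/Q*)S + (Q*/2)H = √(2DSH) ≈ €15,978.06.
Cost at Q = 4,600: (45,900/4,600)×323 + (4,600/2)×8.61 = €3,222.98 + €19,803.00 = €23,025.98.
Excess = €23,025.98 − €15,978.06 = €7,047.91.

Extra cost ≈ €7,048 per year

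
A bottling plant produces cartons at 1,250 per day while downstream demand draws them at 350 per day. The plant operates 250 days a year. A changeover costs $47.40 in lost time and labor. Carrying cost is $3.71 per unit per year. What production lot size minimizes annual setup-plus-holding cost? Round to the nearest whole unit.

Annual demand D = 350 × 250 = 87,500.
Production build-up factor (1 − d/p) = 1 − 350/1,250 = 0.7200.
Q* = √(2DS / (H(1 − d/p))) = √(2 × 87,500 × 47.4 / (3.71 × 0.7200)).
= √(8,295,000 / 2.6712) ≈ 1762.199.

Q* ≈ 1,762 cartons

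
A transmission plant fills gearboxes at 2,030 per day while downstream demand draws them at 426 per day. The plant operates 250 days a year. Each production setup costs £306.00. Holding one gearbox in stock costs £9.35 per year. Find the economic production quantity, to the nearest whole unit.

Q* ≈ 2,970 gearboxes

Annual demand D = 426 × 250 = 106,500.
Production build-up factor (1 − d/p) = 1 − 426/2,030 = 0.7901.
Q* = √(2DS / (H(1 − d/p))) = √(2 × 106,500 × 306 / (9.35 × 0.7901)).
= √(65,178,000 / 7.3879) ≈ 2970.233.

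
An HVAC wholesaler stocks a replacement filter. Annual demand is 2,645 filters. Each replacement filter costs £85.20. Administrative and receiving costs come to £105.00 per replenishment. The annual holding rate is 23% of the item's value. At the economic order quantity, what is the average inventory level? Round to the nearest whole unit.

Holding cost H = 0.23 × £85.20 = £19.5960 per unit per year.
Q* = √(2DS/H) = √(2 × 2,645 × 105 / 19.596) ≈ 168.36.
Average inventory = Q*/2 ≈ 168.36 / 2 = 84.180.

Average inventory ≈ 84 filters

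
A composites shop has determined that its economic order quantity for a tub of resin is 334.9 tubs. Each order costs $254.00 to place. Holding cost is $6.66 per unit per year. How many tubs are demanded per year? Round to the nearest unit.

Squaring Q* = √(2DS/H) gives Q*² = 2DS/H.
From Q* = √(2DS/H): D = Q*²H / (2S) = 334.9² × 6.66 / (2 × 254) = 1470.418.

D ≈ 1,470 tubs per year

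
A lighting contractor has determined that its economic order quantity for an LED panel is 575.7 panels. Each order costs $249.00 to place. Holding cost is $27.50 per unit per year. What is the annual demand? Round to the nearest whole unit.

The basic EOQ model gives Q* = √(2DS/H); rearrange for the unknown.
From Q* = √(2DS/H): D = Q*²H / (2S) = 575.7² × 27.5 / (2 × 249) = 18301.884.

D ≈ 18,302 panels per year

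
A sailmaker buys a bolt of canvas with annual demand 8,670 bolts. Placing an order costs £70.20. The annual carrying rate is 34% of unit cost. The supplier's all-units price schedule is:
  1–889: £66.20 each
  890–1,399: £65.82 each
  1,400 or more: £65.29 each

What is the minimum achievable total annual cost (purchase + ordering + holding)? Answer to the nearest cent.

Holding cost per unit per year at price C is H = 0.34·C.
Evaluate total cost at each tier's feasible EOQ or, if the EOQ is below the tier, at the tier's minimum quantity.
EOQ at £66.20 = 232.6 (feasible in tier 1): TC = 8,670×£66.20 + (8,670/232.6)×70.2 + (232.6/2)×0.34×£66.20 = £579,188.34.
EOQ at £65.82 = 233.2 < 890, so use break Q=890: TC = 8,670×£65.82 + (8,670/890.0)×70.2 + (890.0/2)×0.34×£65.82 = £581,301.82.
EOQ at £65.29 = 234.2 < 1400, so use break Q=1400: TC = 8,670×£65.29 + (8,670/1400.0)×70.2 + (1400.0/2)×0.34×£65.29 = £582,038.06.
Lowest total cost among the candidates is at Q = 232.6.

TC* ≈ £579,188.34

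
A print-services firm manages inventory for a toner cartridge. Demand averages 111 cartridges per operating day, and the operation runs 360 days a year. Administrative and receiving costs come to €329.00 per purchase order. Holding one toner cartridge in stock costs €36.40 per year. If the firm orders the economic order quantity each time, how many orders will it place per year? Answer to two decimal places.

N ≈ 47.02 orders per year

Annual demand D = 111 × 360 = 39,960.
The optimal lot size = √(2DS/H) = √(2 × 39,960 × 329 / 36.4) ≈ 849.91.
Orders per year = D / Q* = 39,960 / 849.91 ≈ 47.017.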